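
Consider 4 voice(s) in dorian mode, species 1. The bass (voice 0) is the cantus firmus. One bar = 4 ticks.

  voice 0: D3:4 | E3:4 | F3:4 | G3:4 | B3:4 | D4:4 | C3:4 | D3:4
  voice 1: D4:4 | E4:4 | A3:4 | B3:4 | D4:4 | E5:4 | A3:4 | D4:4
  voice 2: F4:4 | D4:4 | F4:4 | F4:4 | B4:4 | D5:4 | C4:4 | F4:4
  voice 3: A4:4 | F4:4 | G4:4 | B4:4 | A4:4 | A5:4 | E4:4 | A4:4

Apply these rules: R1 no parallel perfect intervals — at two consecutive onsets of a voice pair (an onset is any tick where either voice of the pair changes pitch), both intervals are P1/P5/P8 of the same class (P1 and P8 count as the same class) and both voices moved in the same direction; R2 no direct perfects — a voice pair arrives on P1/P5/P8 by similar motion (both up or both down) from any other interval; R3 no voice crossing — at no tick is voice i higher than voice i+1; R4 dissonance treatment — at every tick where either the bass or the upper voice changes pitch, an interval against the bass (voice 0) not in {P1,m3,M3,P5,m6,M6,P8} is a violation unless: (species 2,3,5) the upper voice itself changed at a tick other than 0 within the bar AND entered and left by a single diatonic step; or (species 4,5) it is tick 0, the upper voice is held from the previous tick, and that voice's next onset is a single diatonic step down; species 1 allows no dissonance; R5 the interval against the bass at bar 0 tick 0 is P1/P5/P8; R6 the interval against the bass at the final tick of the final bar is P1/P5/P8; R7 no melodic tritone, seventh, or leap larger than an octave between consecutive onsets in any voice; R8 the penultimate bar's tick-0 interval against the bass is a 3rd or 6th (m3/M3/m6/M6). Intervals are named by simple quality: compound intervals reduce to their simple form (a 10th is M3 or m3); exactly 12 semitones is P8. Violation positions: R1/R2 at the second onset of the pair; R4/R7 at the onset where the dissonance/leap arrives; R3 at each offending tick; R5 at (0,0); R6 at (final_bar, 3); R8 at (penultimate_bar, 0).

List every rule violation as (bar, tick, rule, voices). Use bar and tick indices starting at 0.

bar 0: v0=D3 v1=D4 v2=F4 v3=A4 downbeat P5
bar 1: v0=E3 v1=E4 v2=D4 v3=F4 downbeat m2
bar 2: v0=F3 v1=A3 v2=F4 v3=G4 downbeat M2
bar 3: v0=G3 v1=B3 v2=F4 v3=B4 downbeat M3
bar 4: v0=B3 v1=D4 v2=B4 v3=A4 downbeat m7
bar 5: v0=D4 v1=E5 v2=D5 v3=A5 downbeat P5
bar 6: v0=C3 v1=A3 v2=C4 v3=E4 downbeat M3
bar 7: v0=D3 v1=D4 v2=F4 v3=A4 downbeat P5
  -> R5 @ bar 0 tick 0 v(0, 2): opens on m3
  -> R1 @ bar 1 tick 0 v(0, 1): D3/D4 P8 -> E3/E4 P8 similar
  -> R3 @ bar 1 tick 0 v(1, 2): E4 above D4
  -> R4 @ bar 1 tick 0 v(0, 2): E3/D4 m7 untreated
  -> R4 @ bar 1 tick 0 v(0, 3): E3/F4 m2 untreated
  -> R3 @ bar 1 tick 1 v(1, 2): E4 above D4
  -> R3 @ bar 1 tick 2 v(1, 2): E4 above D4
  -> R3 @ bar 1 tick 3 v(1, 2): E4 above D4
  -> R2 @ bar 2 tick 0 v(0, 2): E3/D4 m7 -> F3/F4 P8 similar
  -> R4 @ bar 2 tick 0 v(0, 3): F3/G4 M2 untreated
  -> R2 @ bar 3 tick 0 v(1, 3): A3/G4 m7 -> B3/B4 P8 similar
  -> R4 @ bar 3 tick 0 v(0, 2): G3/F4 m7 untreated
  -> R2 @ bar 4 tick 0 v(0, 2): G3/F4 m7 -> B3/B4 P8 similar
  -> R3 @ bar 4 tick 0 v(2, 3): B4 above A4
  -> R4 @ bar 4 tick 0 v(0, 3): B3/A4 m7 untreated
  -> R7 @ bar 4 tick 0 v(2,): F4->B4 leap 6st
  -> R3 @ bar 4 tick 1 v(2, 3): B4 above A4
  -> R3 @ bar 4 tick 2 v(2, 3): B4 above A4
  -> R3 @ bar 4 tick 3 v(2, 3): B4 above A4
  -> R1 @ bar 5 tick 0 v(0, 2): B3/B4 P8 -> D4/D5 P8 similar
  -> R2 @ bar 5 tick 0 v(0, 3): B3/A4 m7 -> D4/A5 P5 similar
  -> R2 @ bar 5 tick 0 v(2, 3): B4/A4 M2 -> D5/A5 P5 similar
  -> R3 @ bar 5 tick 0 v(1, 2): E5 above D5
  -> R4 @ bar 5 tick 0 v(0, 1): D4/E5 M2 untreated
  -> R7 @ bar 5 tick 0 v(1,): D4->E5 leap 14st
  -> R3 @ bar 5 tick 1 v(1, 2): E5 above D5
  -> R3 @ bar 5 tick 2 v(1, 2): E5 above D5
  -> R3 @ bar 5 tick 3 v(1, 2): E5 above D5
  -> R1 @ bar 6 tick 0 v(0, 2): D4/D5 P8 -> C3/C4 P8 similar
  -> R2 @ bar 6 tick 0 v(1, 3): E5/A5 P4 -> A3/E4 P5 similar
  -> R7 @ bar 6 tick 0 v(0,): D4->C3 leap 14st
  -> R7 @ bar 6 tick 0 v(1,): E5->A3 leap 19st
  -> R7 @ bar 6 tick 0 v(2,): D5->C4 leap 14st
  -> R7 @ bar 6 tick 0 v(3,): A5->E4 leap 17st
  -> R8 @ bar 6 tick 0 v(0, 2): penult P8 not 3rd/6th
  -> R1 @ bar 7 tick 0 v(1, 3): A3/E4 P5 -> D4/A4 P5 similar
  -> R2 @ bar 7 tick 0 v(0, 1): C3/A3 M6 -> D3/D4 P8 similar
  -> R2 @ bar 7 tick 0 v(0, 3): C3/E4 M3 -> D3/A4 P5 similar
  -> R6 @ bar 7 tick 3 v(0, 2): closes on m3

(0, 0, R5, (0, 2))
(1, 0, R1, (0, 1))
(1, 0, R3, (1, 2))
(1, 0, R4, (0, 2))
(1, 0, R4, (0, 3))
(1, 1, R3, (1, 2))
(1, 2, R3, (1, 2))
(1, 3, R3, (1, 2))
(2, 0, R2, (0, 2))
(2, 0, R4, (0, 3))
(3, 0, R2, (1, 3))
(3, 0, R4, (0, 2))
(4, 0, R2, (0, 2))
(4, 0, R3, (2, 3))
(4, 0, R4, (0, 3))
(4, 0, R7, (2,))
(4, 1, R3, (2, 3))
(4, 2, R3, (2, 3))
(4, 3, R3, (2, 3))
(5, 0, R1, (0, 2))
(5, 0, R2, (0, 3))
(5, 0, R2, (2, 3))
(5, 0, R3, (1, 2))
(5, 0, R4, (0, 1))
(5, 0, R7, (1,))
(5, 1, R3, (1, 2))
(5, 2, R3, (1, 2))
(5, 3, R3, (1, 2))
(6, 0, R1, (0, 2))
(6, 0, R2, (1, 3))
(6, 0, R7, (0,))
(6, 0, R7, (1,))
(6, 0, R7, (2,))
(6, 0, R7, (3,))
(6, 0, R8, (0, 2))
(7, 0, R1, (1, 3))
(7, 0, R2, (0, 1))
(7, 0, R2, (0, 3))
(7, 3, R6, (0, 2))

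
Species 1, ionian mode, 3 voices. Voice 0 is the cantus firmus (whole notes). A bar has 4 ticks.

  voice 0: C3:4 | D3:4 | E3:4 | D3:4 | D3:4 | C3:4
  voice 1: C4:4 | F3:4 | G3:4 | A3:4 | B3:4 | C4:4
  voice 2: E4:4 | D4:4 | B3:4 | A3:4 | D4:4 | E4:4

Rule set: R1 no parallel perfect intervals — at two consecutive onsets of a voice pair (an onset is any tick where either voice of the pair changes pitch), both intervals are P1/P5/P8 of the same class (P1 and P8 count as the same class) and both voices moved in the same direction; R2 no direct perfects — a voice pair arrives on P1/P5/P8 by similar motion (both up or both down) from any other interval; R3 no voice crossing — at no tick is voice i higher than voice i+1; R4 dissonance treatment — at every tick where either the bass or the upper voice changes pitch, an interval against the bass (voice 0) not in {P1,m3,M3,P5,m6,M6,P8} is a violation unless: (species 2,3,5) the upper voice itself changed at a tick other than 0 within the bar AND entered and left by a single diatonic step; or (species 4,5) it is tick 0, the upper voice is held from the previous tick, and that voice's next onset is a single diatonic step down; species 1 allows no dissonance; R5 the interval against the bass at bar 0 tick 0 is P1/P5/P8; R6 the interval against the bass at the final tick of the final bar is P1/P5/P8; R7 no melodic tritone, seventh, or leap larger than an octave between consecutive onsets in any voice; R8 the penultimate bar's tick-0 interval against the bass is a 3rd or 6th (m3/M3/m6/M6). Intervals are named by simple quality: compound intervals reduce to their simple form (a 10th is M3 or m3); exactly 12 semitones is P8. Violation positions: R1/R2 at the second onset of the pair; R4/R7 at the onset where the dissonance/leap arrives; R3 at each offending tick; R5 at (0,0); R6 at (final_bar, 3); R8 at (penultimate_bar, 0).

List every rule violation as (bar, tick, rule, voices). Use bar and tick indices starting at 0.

bar 0: v0=C3 v1=C4 v2=E4 downbeat M3
bar 1: v0=D3 v1=F3 v2=D4 downbeat P8
bar 2: v0=E3 v1=G3 v2=B3 downbeat P5
bar 3: v0=D3 v1=A3 v2=A3 downbeat P5
bar 4: v0=D3 v1=B3 v2=D4 downbeat P8
bar 5: v0=C3 v1=C4 v2=E4 downbeat M3
  -> R5 @ bar 0 tick 0 v(0, 2): opens on M3
  -> R1 @ bar 3 tick 0 v(0, 2): E3/B3 P5 -> D3/A3 P5 similar
  -> R8 @ bar 4 tick 0 v(0, 2): penult P8 not 3rd/6th
  -> R6 @ bar 5 tick 3 v(0, 2): closes on M3

(0, 0, R5, (0, 2))
(3, 0, R1, (0, 2))
(4, 0, R8, (0, 2))
(5, 3, R6, (0, 2))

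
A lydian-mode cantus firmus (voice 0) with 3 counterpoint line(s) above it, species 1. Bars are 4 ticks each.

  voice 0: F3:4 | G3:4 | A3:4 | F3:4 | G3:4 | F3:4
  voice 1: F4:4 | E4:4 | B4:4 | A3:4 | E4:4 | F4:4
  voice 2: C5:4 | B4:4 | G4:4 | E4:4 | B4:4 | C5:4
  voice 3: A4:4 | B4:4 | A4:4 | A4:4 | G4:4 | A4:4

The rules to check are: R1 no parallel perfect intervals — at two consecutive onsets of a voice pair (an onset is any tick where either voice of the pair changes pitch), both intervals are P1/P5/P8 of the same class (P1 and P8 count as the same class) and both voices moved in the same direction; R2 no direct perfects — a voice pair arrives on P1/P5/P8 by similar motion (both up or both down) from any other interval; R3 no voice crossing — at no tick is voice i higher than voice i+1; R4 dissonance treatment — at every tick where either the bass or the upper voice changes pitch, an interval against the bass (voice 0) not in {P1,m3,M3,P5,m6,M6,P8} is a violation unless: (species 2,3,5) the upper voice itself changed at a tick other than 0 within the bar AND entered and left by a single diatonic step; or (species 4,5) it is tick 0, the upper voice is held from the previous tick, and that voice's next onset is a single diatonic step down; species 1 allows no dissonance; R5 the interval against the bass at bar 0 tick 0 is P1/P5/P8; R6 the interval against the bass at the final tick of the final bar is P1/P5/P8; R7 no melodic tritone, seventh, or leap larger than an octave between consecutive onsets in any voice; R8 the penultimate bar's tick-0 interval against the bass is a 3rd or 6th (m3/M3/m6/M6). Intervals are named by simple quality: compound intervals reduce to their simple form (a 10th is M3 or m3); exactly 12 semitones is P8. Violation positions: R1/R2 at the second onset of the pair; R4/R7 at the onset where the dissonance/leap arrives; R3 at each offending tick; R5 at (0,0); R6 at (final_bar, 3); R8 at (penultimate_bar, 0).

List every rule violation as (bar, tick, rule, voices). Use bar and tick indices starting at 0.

(0, 0, R3, (2, 3))
(0, 0, R5, (0, 3))
(0, 1, R3, (2, 3))
(0, 2, R3, (2, 3))
(0, 3, R3, (2, 3))
(1, 0, R1, (1, 2))
(2, 0, R3, (1, 2))
(2, 0, R4, (0, 1))
(2, 0, R4, (0, 2))
(2, 1, R3, (1, 2))
(2, 2, R3, (1, 2))
(2, 3, R3, (1, 2))
(3, 0, R2, (1, 2))
(3, 0, R4, (0, 2))
(3, 0, R7, (1,))
(4, 0, R1, (1, 2))
(4, 0, R3, (2, 3))
(4, 0, R8, (0, 3))
(4, 1, R3, (2, 3))
(4, 2, R3, (2, 3))
(4, 3, R3, (2, 3))
(5, 0, R1, (1, 2))
(5, 0, R3, (2, 3))
(5, 1, R3, (2, 3))
(5, 2, R3, (2, 3))
(5, 3, R3, (2, 3))
(5, 3, R6, (0, 3))

bar 0: v0=F3 v1=F4 v2=C5 v3=A4 downbeat M3
bar 1: v0=G3 v1=E4 v2=B4 v3=B4 downbeat M3
bar 2: v0=A3 v1=B4 v2=G4 v3=A4 downbeat P8
bar 3: v0=F3 v1=A3 v2=E4 v3=A4 downbeat M3
bar 4: v0=G3 v1=E4 v2=B4 v3=G4 downbeat P8
bar 5: v0=F3 v1=F4 v2=C5 v3=A4 downbeat M3
  -> R3 @ bar 0 tick 0 v(2, 3): C5 above A4
  -> R5 @ bar 0 tick 0 v(0, 3): opens on M3
  -> R3 @ bar 0 tick 1 v(2, 3): C5 above A4
  -> R3 @ bar 0 tick 2 v(2, 3): C5 above A4
  -> R3 @ bar 0 tick 3 v(2, 3): C5 above A4
  -> R1 @ bar 1 tick 0 v(1, 2): F4/C5 P5 -> E4/B4 P5 similar
  -> R3 @ bar 2 tick 0 v(1, 2): B4 above G4
  -> R4 @ bar 2 tick 0 v(0, 1): A3/B4 M2 untreated
  -> R4 @ bar 2 tick 0 v(0, 2): A3/G4 m7 untreated
  -> R3 @ bar 2 tick 1 v(1, 2): B4 above G4
  -> R3 @ bar 2 tick 2 v(1, 2): B4 above G4
  -> R3 @ bar 2 tick 3 v(1, 2): B4 above G4
  -> R2 @ bar 3 tick 0 v(1, 2): B4/G4 M3 -> A3/E4 P5 similar
  -> R4 @ bar 3 tick 0 v(0, 2): F3/E4 M7 untreated
  -> R7 @ bar 3 tick 0 v(1,): B4->A3 leap 14st
  -> R1 @ bar 4 tick 0 v(1, 2): A3/E4 P5 -> E4/B4 P5 similar
  -> R3 @ bar 4 tick 0 v(2, 3): B4 above G4
  -> R8 @ bar 4 tick 0 v(0, 3): penult P8 not 3rd/6th
  -> R3 @ bar 4 tick 1 v(2, 3): B4 above G4
  -> R3 @ bar 4 tick 2 v(2, 3): B4 above G4
  -> R3 @ bar 4 tick 3 v(2, 3): B4 above G4
  -> R1 @ bar 5 tick 0 v(1, 2): E4/B4 P5 -> F4/C5 P5 similar
  -> R3 @ bar 5 tick 0 v(2, 3): C5 above A4
  -> R3 @ bar 5 tick 1 v(2, 3): C5 above A4
  -> R3 @ bar 5 tick 2 v(2, 3): C5 above A4
  -> R3 @ bar 5 tick 3 v(2, 3): C5 above A4
  -> R6 @ bar 5 tick 3 v(0, 3): closes on M3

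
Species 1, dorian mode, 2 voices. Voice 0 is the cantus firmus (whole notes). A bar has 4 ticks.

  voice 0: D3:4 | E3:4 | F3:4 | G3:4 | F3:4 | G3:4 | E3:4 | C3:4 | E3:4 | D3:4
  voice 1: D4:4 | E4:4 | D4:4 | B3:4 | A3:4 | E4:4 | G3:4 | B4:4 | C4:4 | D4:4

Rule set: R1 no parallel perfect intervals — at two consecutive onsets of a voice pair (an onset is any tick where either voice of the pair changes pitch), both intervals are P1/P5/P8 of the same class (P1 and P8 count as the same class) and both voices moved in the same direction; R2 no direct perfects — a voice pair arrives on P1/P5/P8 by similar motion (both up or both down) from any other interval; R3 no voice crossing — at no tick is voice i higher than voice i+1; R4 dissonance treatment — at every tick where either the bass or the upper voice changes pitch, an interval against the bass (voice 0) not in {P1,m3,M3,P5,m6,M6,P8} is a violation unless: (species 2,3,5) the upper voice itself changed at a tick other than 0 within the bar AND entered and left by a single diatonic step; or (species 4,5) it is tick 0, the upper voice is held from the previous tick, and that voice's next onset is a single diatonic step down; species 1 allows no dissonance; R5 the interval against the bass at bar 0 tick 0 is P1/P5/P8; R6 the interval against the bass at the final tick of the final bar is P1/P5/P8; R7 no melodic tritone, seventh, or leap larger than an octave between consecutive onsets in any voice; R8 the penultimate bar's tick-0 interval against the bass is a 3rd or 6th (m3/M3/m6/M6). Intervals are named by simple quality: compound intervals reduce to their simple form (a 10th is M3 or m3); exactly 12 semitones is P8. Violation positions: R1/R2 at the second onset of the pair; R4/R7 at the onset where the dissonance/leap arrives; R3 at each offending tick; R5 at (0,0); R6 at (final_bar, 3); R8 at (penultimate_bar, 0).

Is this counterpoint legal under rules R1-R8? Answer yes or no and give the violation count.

No (4 violations)

bar 0: v0=D3 v1=D4 (P8)
bar 1: v0=E3 v1=E4 (P8)
bar 2: v0=F3 v1=D4 (M6)
bar 3: v0=G3 v1=B3 (M3)
bar 4: v0=F3 v1=A3 (M3)
bar 5: v0=G3 v1=E4 (M6)
bar 6: v0=E3 v1=G3 (m3)
bar 7: v0=C3 v1=B4 (M7)
bar 8: v0=E3 v1=C4 (m6)
bar 9: v0=D3 v1=D4 (P8)
  R1 @ bar1.0: D3/D4 P8 -> E3/E4 P8 similar
  R4 @ bar7.0: C3/B4 M7 untreated
  R7 @ bar7.0: G3->B4 leap 16st
  R7 @ bar8.0: B4->C4 leap 11st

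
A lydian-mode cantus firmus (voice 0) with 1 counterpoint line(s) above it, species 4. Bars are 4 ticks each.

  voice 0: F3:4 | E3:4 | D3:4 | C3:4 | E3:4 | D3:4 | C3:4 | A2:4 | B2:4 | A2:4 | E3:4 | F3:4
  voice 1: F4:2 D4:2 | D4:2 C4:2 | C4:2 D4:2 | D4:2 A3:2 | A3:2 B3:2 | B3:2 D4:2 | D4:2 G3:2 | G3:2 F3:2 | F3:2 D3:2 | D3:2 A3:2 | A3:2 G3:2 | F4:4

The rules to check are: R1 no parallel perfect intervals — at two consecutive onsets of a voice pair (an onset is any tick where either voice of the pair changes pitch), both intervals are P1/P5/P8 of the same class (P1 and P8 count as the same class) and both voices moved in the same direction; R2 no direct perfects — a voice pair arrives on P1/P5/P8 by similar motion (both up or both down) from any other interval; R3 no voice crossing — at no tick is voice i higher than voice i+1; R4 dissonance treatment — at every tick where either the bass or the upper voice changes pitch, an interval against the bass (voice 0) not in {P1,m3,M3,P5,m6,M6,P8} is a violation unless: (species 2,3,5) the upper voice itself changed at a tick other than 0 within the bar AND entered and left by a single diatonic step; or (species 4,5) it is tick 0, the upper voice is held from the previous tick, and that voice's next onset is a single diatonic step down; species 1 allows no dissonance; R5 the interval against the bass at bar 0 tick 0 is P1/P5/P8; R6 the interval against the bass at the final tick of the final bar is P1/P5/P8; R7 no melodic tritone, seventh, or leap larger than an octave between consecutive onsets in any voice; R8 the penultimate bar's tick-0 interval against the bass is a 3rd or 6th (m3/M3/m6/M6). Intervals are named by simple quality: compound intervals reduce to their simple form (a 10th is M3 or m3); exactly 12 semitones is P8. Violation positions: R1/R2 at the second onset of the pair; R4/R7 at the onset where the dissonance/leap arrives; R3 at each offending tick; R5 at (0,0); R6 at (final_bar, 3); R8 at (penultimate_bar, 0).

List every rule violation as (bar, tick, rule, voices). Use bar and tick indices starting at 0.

(2, 0, R4, (0, 1))
(3, 0, R4, (0, 1))
(4, 0, R4, (0, 1))
(6, 0, R4, (0, 1))
(8, 0, R4, (0, 1))
(9, 0, R4, (0, 1))
(10, 0, R8, (0, 1))
(11, 0, R2, (0, 1))
(11, 0, R7, (1,))

bar 0: v0=F3 v1=F4 downbeat P8
bar 1: v0=E3 v1=D4 downbeat m7
bar 2: v0=D3 v1=C4 downbeat m7
bar 3: v0=C3 v1=D4 downbeat M2
bar 4: v0=E3 v1=A3 downbeat P4
bar 5: v0=D3 v1=B3 downbeat M6
bar 6: v0=C3 v1=D4 downbeat M2
bar 7: v0=A2 v1=G3 downbeat m7
bar 8: v0=B2 v1=F3 downbeat TT
bar 9: v0=A2 v1=D3 downbeat P4
bar 10: v0=E3 v1=A3 downbeat P4
bar 11: v0=F3 v1=F4 downbeat P8
  -> R4 @ bar 2 tick 0 v(0, 1): D3/C4 m7 untreated
  -> R4 @ bar 3 tick 0 v(0, 1): C3/D4 M2 untreated
  -> R4 @ bar 4 tick 0 v(0, 1): E3/A3 P4 untreated
  -> R4 @ bar 6 tick 0 v(0, 1): C3/D4 M2 untreated
  -> R4 @ bar 8 tick 0 v(0, 1): B2/F3 TT untreated
  -> R4 @ bar 9 tick 0 v(0, 1): A2/D3 P4 untreated
  -> R8 @ bar 10 tick 0 v(0, 1): penult P4 not 3rd/6th
  -> R2 @ bar 11 tick 0 v(0, 1): E3/G3 m3 -> F3/F4 P8 similar
  -> R7 @ bar 11 tick 0 v(1,): G3->F4 leap 10st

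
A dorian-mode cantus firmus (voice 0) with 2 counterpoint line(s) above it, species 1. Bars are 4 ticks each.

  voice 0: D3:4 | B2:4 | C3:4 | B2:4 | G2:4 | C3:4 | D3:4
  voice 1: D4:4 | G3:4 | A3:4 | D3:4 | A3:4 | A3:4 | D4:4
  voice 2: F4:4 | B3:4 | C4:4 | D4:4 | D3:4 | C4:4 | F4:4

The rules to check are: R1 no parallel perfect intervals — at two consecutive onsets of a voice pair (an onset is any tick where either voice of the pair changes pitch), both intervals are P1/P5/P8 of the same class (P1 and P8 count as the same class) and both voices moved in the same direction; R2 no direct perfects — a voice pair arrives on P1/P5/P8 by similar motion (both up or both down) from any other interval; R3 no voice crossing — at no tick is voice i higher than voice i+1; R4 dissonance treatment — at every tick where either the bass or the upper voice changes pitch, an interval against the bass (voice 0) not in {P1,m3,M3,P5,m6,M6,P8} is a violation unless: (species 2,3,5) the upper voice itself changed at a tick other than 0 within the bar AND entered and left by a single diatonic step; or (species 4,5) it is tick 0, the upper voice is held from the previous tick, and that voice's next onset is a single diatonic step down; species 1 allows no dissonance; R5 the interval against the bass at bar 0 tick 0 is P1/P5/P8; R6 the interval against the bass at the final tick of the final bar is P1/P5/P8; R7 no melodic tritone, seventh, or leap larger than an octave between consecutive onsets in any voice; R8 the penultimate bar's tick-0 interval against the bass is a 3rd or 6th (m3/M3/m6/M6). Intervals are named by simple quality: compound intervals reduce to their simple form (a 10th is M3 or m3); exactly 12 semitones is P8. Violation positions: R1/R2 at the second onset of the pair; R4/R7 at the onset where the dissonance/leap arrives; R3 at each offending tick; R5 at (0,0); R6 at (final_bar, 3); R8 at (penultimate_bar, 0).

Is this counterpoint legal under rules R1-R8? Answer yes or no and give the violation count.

bar 0: v0=D3 v1=D4 v2=F4 (m3)
bar 1: v0=B2 v1=G3 v2=B3 (P8)
bar 2: v0=C3 v1=A3 v2=C4 (P8)
bar 3: v0=B2 v1=D3 v2=D4 (m3)
bar 4: v0=G2 v1=A3 v2=D3 (P5)
bar 5: v0=C3 v1=A3 v2=C4 (P8)
bar 6: v0=D3 v1=D4 v2=F4 (m3)
  R5 @ bar0.0: opens on m3
  R2 @ bar1.0: D3/F4 m3 -> B2/B3 P8 similar
  R7 @ bar1.0: F4->B3 leap 6st
  R1 @ bar2.0: B2/B3 P8 -> C3/C4 P8 similar
  R2 @ bar4.0: B2/D4 m3 -> G2/D3 P5 similar
  R3 @ bar4.0: A3 above D3
  R4 @ bar4.0: G2/A3 M2 untreated
  R3 @ bar4.1: A3 above D3
  R3 @ bar4.2: A3 above D3
  R3 @ bar4.3: A3 above D3
  R2 @ bar5.0: G2/D3 P5 -> C3/C4 P8 similar
  R7 @ bar5.0: D3->C4 leap 10st
  R8 @ bar5.0: penult P8 not 3rd/6th
  R2 @ bar6.0: C3/A3 M6 -> D3/D4 P8 similar
  R6 @ bar6.3: closes on m3

No (15 violations)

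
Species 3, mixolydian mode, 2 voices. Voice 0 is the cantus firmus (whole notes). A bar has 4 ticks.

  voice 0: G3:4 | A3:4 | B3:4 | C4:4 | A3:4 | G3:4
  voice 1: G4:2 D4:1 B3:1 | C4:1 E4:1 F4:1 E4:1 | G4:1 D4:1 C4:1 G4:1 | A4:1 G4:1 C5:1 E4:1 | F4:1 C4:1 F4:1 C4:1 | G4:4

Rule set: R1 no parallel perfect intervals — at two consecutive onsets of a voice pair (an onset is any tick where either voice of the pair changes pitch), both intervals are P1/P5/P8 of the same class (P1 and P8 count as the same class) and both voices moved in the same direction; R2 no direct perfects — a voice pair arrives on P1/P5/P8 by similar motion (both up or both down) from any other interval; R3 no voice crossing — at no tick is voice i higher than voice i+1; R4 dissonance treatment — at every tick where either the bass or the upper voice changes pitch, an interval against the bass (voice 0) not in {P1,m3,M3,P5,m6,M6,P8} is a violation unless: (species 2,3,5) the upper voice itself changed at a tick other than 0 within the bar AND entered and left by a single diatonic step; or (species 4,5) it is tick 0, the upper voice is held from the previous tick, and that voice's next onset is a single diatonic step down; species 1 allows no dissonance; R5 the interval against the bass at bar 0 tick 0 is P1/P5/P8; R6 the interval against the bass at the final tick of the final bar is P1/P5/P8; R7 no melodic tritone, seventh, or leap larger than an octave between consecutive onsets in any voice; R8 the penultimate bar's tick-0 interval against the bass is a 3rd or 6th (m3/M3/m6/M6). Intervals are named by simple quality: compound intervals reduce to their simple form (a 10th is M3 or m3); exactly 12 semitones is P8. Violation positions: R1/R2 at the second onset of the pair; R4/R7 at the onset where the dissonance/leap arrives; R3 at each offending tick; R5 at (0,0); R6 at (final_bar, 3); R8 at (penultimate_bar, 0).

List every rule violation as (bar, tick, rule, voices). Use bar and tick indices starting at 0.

bar 0: v0=G3 v1=G4 downbeat P8
bar 1: v0=A3 v1=C4 downbeat m3
bar 2: v0=B3 v1=G4 downbeat m6
bar 3: v0=C4 v1=A4 downbeat M6
bar 4: v0=A3 v1=F4 downbeat m6
bar 5: v0=G3 v1=G4 downbeat P8
  -> R4 @ bar 2 tick 2 v(0, 1): B3/C4 m2 untreated

(2, 2, R4, (0, 1))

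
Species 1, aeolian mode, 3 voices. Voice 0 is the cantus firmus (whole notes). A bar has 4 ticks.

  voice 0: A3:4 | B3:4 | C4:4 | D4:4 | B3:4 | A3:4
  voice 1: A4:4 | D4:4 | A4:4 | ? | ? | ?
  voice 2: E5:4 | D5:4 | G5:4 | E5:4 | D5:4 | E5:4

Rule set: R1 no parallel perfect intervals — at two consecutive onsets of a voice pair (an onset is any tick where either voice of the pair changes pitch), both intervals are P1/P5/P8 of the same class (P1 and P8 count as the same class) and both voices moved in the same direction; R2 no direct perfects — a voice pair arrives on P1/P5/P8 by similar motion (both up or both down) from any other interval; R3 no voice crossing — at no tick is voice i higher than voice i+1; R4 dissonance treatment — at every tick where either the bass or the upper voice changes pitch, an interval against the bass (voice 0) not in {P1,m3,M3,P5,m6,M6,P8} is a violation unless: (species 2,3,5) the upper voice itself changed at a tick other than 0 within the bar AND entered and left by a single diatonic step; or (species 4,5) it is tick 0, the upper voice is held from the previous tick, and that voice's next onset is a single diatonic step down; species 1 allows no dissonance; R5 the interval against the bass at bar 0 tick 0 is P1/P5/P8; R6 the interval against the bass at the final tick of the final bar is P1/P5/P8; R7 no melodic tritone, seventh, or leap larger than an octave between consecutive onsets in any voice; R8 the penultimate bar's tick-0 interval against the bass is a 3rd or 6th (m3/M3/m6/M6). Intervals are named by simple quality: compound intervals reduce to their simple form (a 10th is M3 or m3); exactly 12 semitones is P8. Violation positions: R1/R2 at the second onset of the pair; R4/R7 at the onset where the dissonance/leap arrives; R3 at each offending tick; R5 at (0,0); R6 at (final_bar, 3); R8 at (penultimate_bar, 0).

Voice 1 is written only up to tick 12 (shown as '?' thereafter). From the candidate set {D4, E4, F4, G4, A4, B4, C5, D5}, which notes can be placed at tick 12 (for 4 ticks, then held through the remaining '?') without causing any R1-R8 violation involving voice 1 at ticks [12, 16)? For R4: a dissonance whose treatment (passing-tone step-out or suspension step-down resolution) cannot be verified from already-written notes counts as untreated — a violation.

{A4, B4, D4, F4}

D4: legal
E4: violates R2,R4
F4: legal
G4: violates R4
A4: legal
B4: legal
C5: violates R4
D5: violates R2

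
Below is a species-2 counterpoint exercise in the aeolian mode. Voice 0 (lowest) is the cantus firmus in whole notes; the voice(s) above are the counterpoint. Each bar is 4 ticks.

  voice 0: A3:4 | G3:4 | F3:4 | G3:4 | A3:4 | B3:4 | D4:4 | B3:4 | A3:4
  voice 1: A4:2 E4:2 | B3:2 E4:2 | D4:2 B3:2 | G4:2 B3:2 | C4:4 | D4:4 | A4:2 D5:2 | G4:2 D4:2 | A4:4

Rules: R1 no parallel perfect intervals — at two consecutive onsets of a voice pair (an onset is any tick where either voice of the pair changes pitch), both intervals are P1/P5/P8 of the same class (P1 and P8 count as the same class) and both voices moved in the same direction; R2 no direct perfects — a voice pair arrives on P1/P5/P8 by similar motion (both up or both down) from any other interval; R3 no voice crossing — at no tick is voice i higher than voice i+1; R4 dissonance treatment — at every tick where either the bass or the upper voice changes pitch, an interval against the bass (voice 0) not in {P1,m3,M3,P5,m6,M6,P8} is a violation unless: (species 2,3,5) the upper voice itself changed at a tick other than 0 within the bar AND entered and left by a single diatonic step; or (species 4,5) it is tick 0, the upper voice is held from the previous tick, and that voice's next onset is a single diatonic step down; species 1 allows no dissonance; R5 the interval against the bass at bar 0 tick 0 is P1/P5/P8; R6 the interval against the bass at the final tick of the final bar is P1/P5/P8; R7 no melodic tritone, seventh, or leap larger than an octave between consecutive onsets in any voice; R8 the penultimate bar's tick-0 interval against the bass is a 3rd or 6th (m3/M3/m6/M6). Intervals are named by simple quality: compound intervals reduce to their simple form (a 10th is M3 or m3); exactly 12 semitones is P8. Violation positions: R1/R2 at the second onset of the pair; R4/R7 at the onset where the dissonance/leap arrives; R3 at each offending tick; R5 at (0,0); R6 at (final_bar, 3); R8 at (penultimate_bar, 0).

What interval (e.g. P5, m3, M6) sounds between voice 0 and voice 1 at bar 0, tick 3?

P5

voice 0=A3 voice 1=E4 -> P5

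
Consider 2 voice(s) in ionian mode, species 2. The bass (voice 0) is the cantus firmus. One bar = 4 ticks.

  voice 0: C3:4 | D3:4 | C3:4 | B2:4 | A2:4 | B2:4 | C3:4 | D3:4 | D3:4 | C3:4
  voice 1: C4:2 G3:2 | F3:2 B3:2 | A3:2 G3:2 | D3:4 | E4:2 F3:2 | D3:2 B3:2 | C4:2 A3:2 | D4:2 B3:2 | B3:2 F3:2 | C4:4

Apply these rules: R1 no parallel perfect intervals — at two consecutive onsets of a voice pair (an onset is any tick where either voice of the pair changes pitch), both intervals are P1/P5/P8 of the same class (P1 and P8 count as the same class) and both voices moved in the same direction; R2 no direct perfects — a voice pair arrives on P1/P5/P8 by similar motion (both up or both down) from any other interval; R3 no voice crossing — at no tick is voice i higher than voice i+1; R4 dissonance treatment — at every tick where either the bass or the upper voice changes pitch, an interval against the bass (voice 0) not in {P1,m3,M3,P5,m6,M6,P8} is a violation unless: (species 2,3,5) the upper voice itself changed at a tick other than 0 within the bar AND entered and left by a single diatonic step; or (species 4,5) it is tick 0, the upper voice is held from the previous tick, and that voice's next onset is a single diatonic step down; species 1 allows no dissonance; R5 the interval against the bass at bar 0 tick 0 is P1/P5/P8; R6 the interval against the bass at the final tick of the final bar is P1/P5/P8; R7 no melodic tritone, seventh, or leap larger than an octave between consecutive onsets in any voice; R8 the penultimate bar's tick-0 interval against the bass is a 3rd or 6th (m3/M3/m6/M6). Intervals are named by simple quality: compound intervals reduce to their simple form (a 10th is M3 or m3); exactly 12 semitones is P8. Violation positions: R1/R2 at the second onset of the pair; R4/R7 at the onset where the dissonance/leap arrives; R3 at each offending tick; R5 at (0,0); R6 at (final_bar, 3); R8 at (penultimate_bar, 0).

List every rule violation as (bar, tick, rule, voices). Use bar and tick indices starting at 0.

(1, 2, R7, (1,))
(4, 0, R7, (1,))
(4, 2, R7, (1,))
(6, 0, R1, (0, 1))
(7, 0, R2, (0, 1))
(8, 2, R7, (1,))

bar 0: v0=C3 v1=C4 downbeat P8
bar 1: v0=D3 v1=F3 downbeat m3
bar 2: v0=C3 v1=A3 downbeat M6
bar 3: v0=B2 v1=D3 downbeat m3
bar 4: v0=A2 v1=E4 downbeat P5
bar 5: v0=B2 v1=D3 downbeat m3
bar 6: v0=C3 v1=C4 downbeat P8
bar 7: v0=D3 v1=D4 downbeat P8
bar 8: v0=D3 v1=B3 downbeat M6
bar 9: v0=C3 v1=C4 downbeat P8
  -> R7 @ bar 1 tick 2 v(1,): F3->B3 leap 6st
  -> R7 @ bar 4 tick 0 v(1,): D3->E4 leap 14st
  -> R7 @ bar 4 tick 2 v(1,): E4->F3 leap 11st
  -> R1 @ bar 6 tick 0 v(0, 1): B2/B3 P8 -> C3/C4 P8 similar
  -> R2 @ bar 7 tick 0 v(0, 1): C3/A3 M6 -> D3/D4 P8 similar
  -> R7 @ bar 8 tick 2 v(1,): B3->F3 leap 6st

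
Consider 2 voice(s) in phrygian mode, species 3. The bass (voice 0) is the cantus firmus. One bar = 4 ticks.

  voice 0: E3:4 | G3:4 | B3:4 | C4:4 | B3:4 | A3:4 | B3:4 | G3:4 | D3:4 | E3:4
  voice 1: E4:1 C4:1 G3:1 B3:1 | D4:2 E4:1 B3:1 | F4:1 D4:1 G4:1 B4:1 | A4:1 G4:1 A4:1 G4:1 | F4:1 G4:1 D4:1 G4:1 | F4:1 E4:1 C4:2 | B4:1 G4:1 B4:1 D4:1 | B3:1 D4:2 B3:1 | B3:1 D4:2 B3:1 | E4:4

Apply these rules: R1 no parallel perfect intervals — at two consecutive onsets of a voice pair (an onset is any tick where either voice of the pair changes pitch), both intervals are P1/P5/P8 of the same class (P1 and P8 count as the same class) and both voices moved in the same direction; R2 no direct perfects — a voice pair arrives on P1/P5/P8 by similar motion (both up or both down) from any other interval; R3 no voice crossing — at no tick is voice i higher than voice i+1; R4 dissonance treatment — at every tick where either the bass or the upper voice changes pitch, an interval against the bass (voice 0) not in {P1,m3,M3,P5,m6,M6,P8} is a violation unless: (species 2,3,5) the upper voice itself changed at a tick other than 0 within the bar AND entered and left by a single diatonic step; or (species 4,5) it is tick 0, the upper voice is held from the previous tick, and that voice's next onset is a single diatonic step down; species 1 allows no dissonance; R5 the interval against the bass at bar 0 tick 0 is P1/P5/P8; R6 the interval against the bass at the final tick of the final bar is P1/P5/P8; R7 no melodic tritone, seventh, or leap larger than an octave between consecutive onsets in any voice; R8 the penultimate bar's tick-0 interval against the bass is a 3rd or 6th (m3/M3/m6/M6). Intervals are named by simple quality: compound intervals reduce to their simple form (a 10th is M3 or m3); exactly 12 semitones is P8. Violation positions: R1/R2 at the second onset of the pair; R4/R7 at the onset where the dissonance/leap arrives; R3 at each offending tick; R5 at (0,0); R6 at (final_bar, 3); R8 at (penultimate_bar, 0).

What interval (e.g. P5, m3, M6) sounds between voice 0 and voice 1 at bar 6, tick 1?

m6

voice 0=B3 voice 1=G4 -> m6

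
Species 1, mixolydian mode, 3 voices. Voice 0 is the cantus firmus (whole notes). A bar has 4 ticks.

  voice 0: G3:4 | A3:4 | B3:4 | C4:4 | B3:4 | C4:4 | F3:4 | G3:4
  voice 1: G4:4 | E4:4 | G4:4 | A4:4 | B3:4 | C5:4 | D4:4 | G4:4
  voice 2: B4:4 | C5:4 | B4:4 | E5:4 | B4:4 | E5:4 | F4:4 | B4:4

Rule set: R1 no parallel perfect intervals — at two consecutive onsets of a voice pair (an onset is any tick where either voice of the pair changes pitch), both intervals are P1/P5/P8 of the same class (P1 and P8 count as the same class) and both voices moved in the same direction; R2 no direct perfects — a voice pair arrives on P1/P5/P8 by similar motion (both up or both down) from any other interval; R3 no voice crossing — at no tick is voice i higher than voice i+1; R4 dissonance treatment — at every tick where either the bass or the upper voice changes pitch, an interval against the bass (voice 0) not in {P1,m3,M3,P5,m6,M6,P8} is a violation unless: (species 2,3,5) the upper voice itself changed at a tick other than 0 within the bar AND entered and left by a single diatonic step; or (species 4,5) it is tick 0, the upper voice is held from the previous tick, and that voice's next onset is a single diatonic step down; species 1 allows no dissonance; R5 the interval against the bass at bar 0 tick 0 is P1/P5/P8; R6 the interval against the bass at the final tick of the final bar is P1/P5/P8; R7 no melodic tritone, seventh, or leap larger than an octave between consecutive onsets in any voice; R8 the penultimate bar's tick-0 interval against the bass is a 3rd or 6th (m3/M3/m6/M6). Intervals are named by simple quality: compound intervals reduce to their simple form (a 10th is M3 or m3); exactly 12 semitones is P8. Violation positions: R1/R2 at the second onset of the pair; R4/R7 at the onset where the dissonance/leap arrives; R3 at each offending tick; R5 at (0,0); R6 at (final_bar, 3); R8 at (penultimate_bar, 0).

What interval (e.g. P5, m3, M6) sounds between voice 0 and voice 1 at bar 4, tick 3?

voice 0=B3 voice 1=B3 -> P1

P1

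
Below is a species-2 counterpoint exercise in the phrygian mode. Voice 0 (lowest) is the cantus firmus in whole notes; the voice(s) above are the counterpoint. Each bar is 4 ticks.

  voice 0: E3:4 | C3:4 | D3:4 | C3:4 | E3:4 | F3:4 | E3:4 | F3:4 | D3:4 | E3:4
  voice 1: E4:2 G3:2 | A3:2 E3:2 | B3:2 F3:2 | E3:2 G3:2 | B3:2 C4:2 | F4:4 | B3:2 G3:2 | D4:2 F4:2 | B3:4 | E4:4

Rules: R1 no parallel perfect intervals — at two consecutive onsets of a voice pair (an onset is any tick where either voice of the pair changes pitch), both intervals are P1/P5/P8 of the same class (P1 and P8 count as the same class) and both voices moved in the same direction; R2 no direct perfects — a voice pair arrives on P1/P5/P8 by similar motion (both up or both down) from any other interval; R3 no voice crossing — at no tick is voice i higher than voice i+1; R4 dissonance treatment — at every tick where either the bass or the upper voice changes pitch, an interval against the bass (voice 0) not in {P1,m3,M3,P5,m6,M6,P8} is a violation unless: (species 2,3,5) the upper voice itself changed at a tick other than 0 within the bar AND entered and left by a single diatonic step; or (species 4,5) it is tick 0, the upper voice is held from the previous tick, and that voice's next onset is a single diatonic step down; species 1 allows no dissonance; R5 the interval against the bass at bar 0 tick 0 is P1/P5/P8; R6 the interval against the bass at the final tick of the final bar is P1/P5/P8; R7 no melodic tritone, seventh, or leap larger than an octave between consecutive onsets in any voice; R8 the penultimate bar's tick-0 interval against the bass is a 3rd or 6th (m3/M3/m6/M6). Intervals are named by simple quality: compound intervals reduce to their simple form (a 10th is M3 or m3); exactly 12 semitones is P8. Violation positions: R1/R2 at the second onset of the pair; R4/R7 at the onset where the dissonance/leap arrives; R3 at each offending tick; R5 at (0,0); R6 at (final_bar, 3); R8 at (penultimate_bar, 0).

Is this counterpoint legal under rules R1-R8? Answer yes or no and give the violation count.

bar 0: v0=E3 v1=E4 (P8)
bar 1: v0=C3 v1=A3 (M6)
bar 2: v0=D3 v1=B3 (M6)
bar 3: v0=C3 v1=E3 (M3)
bar 4: v0=E3 v1=B3 (P5)
bar 5: v0=F3 v1=F4 (P8)
bar 6: v0=E3 v1=B3 (P5)
bar 7: v0=F3 v1=D4 (M6)
bar 8: v0=D3 v1=B3 (M6)
bar 9: v0=E3 v1=E4 (P8)
  R7 @ bar2.2: B3->F3 leap 6st
  R1 @ bar4.0: C3/G3 P5 -> E3/B3 P5 similar
  R2 @ bar5.0: E3/C4 m6 -> F3/F4 P8 similar
  R2 @ bar6.0: F3/F4 P8 -> E3/B3 P5 similar
  R7 @ bar6.0: F4->B3 leap 6st
  R7 @ bar8.0: F4->B3 leap 6st
  R2 @ bar9.0: D3/B3 M6 -> E3/E4 P8 similar

No (7 violations)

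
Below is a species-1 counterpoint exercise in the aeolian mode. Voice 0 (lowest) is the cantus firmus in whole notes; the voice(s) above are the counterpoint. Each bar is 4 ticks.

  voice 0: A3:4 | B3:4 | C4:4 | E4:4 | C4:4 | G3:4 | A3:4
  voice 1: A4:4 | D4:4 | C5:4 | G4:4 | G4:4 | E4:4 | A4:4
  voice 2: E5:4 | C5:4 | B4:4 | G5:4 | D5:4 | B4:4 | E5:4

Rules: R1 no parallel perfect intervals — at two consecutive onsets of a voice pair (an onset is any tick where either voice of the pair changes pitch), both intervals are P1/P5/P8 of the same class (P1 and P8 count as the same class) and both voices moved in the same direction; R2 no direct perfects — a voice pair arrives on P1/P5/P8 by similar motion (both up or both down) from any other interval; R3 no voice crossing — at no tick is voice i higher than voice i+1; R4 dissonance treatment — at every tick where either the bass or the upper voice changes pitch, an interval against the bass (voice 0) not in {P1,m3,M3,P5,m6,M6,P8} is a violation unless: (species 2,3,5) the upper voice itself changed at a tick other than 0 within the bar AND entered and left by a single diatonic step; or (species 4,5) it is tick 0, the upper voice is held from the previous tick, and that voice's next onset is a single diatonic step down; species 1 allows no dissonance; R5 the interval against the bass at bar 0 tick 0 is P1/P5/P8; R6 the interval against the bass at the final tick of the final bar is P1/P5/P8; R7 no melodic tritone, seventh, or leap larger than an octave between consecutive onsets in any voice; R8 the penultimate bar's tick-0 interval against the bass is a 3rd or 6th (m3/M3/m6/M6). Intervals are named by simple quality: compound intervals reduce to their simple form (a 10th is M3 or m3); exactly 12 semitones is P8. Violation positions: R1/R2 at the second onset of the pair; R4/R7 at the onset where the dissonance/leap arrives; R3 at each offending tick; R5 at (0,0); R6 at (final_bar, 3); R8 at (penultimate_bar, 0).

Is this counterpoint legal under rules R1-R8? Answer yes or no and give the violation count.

bar 0: v0=A3 v1=A4 v2=E5 (P5)
bar 1: v0=B3 v1=D4 v2=C5 (m2)
bar 2: v0=C4 v1=C5 v2=B4 (M7)
bar 3: v0=E4 v1=G4 v2=G5 (m3)
bar 4: v0=C4 v1=G4 v2=D5 (M2)
bar 5: v0=G3 v1=E4 v2=B4 (M3)
bar 6: v0=A3 v1=A4 v2=E5 (P5)
  R4 @ bar1.0: B3/C5 m2 untreated
  R2 @ bar2.0: B3/D4 m3 -> C4/C5 P8 similar
  R3 @ bar2.0: C5 above B4
  R4 @ bar2.0: C4/B4 M7 untreated
  R7 @ bar2.0: D4->C5 leap 10st
  R3 @ bar2.1: C5 above B4
  R3 @ bar2.2: C5 above B4
  R3 @ bar2.3: C5 above B4
  R4 @ bar4.0: C4/D5 M2 untreated
  R1 @ bar5.0: G4/D5 P5 -> E4/B4 P5 similar
  R1 @ bar6.0: E4/B4 P5 -> A4/E5 P5 similar
  R2 @ bar6.0: G3/E4 M6 -> A3/A4 P8 similar
  R2 @ bar6.0: G3/B4 M3 -> A3/E5 P5 similar

No (13 violations)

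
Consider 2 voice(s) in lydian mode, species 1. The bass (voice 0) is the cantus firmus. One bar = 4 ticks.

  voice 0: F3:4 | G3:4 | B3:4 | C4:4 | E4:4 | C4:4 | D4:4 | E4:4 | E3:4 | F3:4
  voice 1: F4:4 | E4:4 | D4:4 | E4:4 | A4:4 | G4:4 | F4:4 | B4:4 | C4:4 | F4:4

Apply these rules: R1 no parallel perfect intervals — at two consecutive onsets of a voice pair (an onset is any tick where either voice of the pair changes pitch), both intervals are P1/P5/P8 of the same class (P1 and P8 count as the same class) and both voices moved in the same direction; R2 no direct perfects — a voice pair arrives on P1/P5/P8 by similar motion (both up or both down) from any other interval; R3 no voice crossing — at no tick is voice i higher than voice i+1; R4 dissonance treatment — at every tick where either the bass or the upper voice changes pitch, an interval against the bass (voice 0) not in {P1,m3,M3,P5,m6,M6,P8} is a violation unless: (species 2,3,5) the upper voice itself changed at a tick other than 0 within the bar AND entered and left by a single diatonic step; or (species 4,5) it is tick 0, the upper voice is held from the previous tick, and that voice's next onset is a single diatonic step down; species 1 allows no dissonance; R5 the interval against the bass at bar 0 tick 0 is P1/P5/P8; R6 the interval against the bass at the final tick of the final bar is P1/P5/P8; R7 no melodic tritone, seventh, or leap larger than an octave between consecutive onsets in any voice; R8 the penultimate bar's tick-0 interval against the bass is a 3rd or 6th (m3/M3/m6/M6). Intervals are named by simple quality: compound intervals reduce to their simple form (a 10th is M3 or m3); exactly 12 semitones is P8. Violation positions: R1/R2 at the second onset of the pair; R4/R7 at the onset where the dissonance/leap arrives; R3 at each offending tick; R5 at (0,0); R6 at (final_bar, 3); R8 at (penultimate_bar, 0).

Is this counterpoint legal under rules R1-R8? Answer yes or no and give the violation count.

No (6 violations)

bar 0: v0=F3 v1=F4 (P8)
bar 1: v0=G3 v1=E4 (M6)
bar 2: v0=B3 v1=D4 (m3)
bar 3: v0=C4 v1=E4 (M3)
bar 4: v0=E4 v1=A4 (P4)
bar 5: v0=C4 v1=G4 (P5)
bar 6: v0=D4 v1=F4 (m3)
bar 7: v0=E4 v1=B4 (P5)
bar 8: v0=E3 v1=C4 (m6)
bar 9: v0=F3 v1=F4 (P8)
  R4 @ bar4.0: E4/A4 P4 untreated
  R2 @ bar5.0: E4/A4 P4 -> C4/G4 P5 similar
  R2 @ bar7.0: D4/F4 m3 -> E4/B4 P5 similar
  R7 @ bar7.0: F4->B4 leap 6st
  R7 @ bar8.0: B4->C4 leap 11st
  R2 @ bar9.0: E3/C4 m6 -> F3/F4 P8 similar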